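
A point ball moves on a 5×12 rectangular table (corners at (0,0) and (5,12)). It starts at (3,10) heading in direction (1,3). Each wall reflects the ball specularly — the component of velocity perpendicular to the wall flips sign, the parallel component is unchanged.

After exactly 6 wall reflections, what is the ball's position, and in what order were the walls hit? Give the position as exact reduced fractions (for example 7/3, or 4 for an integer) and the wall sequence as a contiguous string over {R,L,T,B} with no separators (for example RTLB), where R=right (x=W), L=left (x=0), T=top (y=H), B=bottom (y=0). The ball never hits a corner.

Final position: (5,2)
Wall sequence: TRBLTR

1. t=2/3 → T at (11/3,12); v=(1,-3)
2. t=4/3 → R at (5,8); v=(-1,-3)
3. t=8/3 → B at (7/3,0); v=(-1,3)
4. t=7/3 → L at (0,7); v=(1,3)
5. t=5/3 → T at (5/3,12); v=(1,-3)
6. t=10/3 → R at (5,2); v=(-1,-3)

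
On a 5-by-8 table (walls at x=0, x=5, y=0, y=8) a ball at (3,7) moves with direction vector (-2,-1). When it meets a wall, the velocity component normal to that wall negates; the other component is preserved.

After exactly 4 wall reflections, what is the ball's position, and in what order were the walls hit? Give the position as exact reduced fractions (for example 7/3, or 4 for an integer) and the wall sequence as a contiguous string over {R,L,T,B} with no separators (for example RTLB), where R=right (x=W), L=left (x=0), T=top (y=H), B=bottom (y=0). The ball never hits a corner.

1. t=3/2 → L at (0,11/2); v=(2,-1)
2. t=5/2 → R at (5,3); v=(-2,-1)
3. t=5/2 → L at (0,1/2); v=(2,-1)
4. t=1/2 → B at (1,0); v=(2,1)

Final position: (1,0)
Wall sequence: LRLB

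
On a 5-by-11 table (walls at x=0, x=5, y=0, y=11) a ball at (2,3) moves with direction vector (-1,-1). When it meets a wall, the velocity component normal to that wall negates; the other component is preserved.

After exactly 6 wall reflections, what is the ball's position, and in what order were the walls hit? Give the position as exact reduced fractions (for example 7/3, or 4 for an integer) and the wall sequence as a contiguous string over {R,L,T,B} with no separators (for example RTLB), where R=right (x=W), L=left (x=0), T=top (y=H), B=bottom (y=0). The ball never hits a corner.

1. t=2 → L at (0,1); v=(1,-1)
2. t=1 → B at (1,0); v=(1,1)
3. t=4 → R at (5,4); v=(-1,1)
4. t=5 → L at (0,9); v=(1,1)
5. t=2 → T at (2,11); v=(1,-1)
6. t=3 → R at (5,8); v=(-1,-1)

Final position: (5,8)
Wall sequence: LBRLTR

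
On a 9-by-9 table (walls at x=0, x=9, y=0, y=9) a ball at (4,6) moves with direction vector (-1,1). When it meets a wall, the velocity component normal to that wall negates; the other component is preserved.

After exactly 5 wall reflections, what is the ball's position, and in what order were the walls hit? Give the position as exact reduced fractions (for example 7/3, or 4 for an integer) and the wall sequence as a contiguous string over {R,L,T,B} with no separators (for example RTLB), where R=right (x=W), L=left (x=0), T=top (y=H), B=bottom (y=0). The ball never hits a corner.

1. t=3 → T at (1,9); v=(-1,-1)
2. t=1 → L at (0,8); v=(1,-1)
3. t=8 → B at (8,0); v=(1,1)
4. t=1 → R at (9,1); v=(-1,1)
5. t=8 → T at (1,9); v=(-1,-1)

Final position: (1,9)
Wall sequence: TLBRT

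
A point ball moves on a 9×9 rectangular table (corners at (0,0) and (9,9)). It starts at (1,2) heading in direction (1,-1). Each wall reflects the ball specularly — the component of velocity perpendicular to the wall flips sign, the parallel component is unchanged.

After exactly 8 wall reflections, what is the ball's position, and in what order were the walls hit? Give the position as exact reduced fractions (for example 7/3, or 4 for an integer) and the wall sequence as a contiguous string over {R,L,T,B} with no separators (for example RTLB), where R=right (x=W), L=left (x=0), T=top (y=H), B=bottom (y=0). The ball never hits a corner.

Final position: (0,3)
Wall sequence: BRTLBRTL

1. t=2 → B at (3,0); v=(1,1)
2. t=6 → R at (9,6); v=(-1,1)
3. t=3 → T at (6,9); v=(-1,-1)
4. t=6 → L at (0,3); v=(1,-1)
5. t=3 → B at (3,0); v=(1,1)
6. t=6 → R at (9,6); v=(-1,1)
7. t=3 → T at (6,9); v=(-1,-1)
8. t=6 → L at (0,3); v=(1,-1)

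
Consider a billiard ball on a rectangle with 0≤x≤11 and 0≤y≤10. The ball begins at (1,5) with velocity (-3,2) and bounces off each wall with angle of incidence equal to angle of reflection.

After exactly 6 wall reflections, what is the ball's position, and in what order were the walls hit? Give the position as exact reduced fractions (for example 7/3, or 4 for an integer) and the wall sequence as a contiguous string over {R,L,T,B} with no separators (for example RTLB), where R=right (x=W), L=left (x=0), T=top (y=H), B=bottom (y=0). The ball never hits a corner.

1. t=1/3 → L at (0,17/3); v=(3,2)
2. t=13/6 → T at (13/2,10); v=(3,-2)
3. t=3/2 → R at (11,7); v=(-3,-2)
4. t=7/2 → B at (1/2,0); v=(-3,2)
5. t=1/6 → L at (0,1/3); v=(3,2)
6. t=11/3 → R at (11,23/3); v=(-3,2)

Final position: (11,23/3)
Wall sequence: LTRBLR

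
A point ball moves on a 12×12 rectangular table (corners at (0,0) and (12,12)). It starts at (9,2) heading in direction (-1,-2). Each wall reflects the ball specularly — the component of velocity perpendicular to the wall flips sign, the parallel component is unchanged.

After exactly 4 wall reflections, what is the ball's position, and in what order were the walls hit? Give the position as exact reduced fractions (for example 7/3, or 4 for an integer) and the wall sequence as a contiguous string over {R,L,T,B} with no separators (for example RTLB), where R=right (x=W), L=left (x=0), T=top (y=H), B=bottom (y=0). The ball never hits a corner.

Final position: (4,0)
Wall sequence: BTLB

1. t=1 → B at (8,0); v=(-1,2)
2. t=6 → T at (2,12); v=(-1,-2)
3. t=2 → L at (0,8); v=(1,-2)
4. t=4 → B at (4,0); v=(1,2)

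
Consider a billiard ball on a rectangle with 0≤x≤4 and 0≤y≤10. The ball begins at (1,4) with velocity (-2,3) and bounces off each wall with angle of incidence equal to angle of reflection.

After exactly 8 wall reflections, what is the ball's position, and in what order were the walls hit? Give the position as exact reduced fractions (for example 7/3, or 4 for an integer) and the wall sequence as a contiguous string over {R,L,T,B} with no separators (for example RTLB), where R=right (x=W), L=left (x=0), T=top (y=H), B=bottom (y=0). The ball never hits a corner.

Final position: (1/3,10)
Wall sequence: LTRLBRLT

1. t=1/2 → L at (0,11/2); v=(2,3)
2. t=3/2 → T at (3,10); v=(2,-3)
3. t=1/2 → R at (4,17/2); v=(-2,-3)
4. t=2 → L at (0,5/2); v=(2,-3)
5. t=5/6 → B at (5/3,0); v=(2,3)
6. t=7/6 → R at (4,7/2); v=(-2,3)
7. t=2 → L at (0,19/2); v=(2,3)
8. t=1/6 → T at (1/3,10); v=(2,-3)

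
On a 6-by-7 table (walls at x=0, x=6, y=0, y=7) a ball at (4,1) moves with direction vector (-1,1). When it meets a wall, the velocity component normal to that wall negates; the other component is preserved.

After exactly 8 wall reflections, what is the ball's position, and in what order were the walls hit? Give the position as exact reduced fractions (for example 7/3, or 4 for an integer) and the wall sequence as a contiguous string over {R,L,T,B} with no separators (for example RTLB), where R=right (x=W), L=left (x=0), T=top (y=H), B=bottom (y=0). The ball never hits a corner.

Final position: (1,0)
Wall sequence: LTRBLTRB

1. t=4 → L at (0,5); v=(1,1)
2. t=2 → T at (2,7); v=(1,-1)
3. t=4 → R at (6,3); v=(-1,-1)
4. t=3 → B at (3,0); v=(-1,1)
5. t=3 → L at (0,3); v=(1,1)
6. t=4 → T at (4,7); v=(1,-1)
7. t=2 → R at (6,5); v=(-1,-1)
8. t=5 → B at (1,0); v=(-1,1)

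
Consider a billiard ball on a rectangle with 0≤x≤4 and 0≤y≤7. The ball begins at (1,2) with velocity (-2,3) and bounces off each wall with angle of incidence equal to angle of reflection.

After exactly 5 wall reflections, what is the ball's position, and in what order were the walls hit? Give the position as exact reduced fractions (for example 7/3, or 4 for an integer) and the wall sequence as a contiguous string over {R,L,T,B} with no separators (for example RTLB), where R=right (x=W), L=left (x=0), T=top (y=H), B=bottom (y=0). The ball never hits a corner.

1. t=1/2 → L at (0,7/2); v=(2,3)
2. t=7/6 → T at (7/3,7); v=(2,-3)
3. t=5/6 → R at (4,9/2); v=(-2,-3)
4. t=3/2 → B at (1,0); v=(-2,3)
5. t=1/2 → L at (0,3/2); v=(2,3)

Final position: (0,3/2)
Wall sequence: LTRBL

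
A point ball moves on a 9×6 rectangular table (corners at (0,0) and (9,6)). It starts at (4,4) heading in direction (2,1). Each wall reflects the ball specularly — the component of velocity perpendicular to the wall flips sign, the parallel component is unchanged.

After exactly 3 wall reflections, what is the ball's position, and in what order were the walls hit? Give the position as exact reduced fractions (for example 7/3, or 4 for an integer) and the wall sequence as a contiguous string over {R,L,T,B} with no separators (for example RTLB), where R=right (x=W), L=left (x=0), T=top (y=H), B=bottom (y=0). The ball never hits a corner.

Final position: (0,1)
Wall sequence: TRL

1. t=2 → T at (8,6); v=(2,-1)
2. t=1/2 → R at (9,11/2); v=(-2,-1)
3. t=9/2 → L at (0,1); v=(2,-1)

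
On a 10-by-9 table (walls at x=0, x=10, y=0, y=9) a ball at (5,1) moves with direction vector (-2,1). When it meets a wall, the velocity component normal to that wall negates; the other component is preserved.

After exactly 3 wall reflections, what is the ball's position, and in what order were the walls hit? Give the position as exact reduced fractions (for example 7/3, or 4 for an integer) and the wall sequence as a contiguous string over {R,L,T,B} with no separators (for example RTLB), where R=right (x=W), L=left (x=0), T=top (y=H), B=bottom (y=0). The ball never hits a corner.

Final position: (9,9)
Wall sequence: LRT

1. t=5/2 → L at (0,7/2); v=(2,1)
2. t=5 → R at (10,17/2); v=(-2,1)
3. t=1/2 → T at (9,9); v=(-2,-1)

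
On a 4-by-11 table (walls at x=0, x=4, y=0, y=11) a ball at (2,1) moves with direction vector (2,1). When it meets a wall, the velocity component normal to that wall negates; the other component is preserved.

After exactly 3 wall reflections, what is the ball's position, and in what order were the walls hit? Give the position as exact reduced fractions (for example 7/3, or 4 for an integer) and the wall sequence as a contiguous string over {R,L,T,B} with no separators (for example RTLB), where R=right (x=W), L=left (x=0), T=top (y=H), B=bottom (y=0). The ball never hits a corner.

Final position: (4,6)
Wall sequence: RLR

1. t=1 → R at (4,2); v=(-2,1)
2. t=2 → L at (0,4); v=(2,1)
3. t=2 → R at (4,6); v=(-2,1)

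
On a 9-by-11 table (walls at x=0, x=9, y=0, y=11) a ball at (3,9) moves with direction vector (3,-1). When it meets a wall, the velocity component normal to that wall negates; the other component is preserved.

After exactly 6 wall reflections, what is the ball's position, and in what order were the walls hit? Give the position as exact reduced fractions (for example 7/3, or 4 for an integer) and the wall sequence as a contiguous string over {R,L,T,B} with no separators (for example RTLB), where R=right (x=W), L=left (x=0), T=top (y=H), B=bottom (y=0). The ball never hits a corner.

1. t=2 → R at (9,7); v=(-3,-1)
2. t=3 → L at (0,4); v=(3,-1)
3. t=3 → R at (9,1); v=(-3,-1)
4. t=1 → B at (6,0); v=(-3,1)
5. t=2 → L at (0,2); v=(3,1)
6. t=3 → R at (9,5); v=(-3,1)

Final position: (9,5)
Wall sequence: RLRBLR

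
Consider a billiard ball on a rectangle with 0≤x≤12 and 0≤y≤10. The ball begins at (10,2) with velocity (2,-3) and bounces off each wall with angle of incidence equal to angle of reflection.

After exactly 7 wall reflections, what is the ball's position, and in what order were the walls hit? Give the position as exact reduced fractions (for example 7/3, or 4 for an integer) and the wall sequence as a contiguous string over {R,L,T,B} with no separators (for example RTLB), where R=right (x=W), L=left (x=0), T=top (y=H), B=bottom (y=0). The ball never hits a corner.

Final position: (12,3)
Wall sequence: BRTLBTR

1. t=2/3 → B at (34/3,0); v=(2,3)
2. t=1/3 → R at (12,1); v=(-2,3)
3. t=3 → T at (6,10); v=(-2,-3)
4. t=3 → L at (0,1); v=(2,-3)
5. t=1/3 → B at (2/3,0); v=(2,3)
6. t=10/3 → T at (22/3,10); v=(2,-3)
7. t=7/3 → R at (12,3); v=(-2,-3)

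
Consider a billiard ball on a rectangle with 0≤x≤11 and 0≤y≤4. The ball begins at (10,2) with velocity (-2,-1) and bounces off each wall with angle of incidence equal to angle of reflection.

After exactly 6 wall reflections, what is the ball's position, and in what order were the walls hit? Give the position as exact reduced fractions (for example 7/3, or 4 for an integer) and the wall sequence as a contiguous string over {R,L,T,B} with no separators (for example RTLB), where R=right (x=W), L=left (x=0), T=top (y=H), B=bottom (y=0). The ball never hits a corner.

Final position: (4,4)
Wall sequence: BLTBRT

1. t=2 → B at (6,0); v=(-2,1)
2. t=3 → L at (0,3); v=(2,1)
3. t=1 → T at (2,4); v=(2,-1)
4. t=4 → B at (10,0); v=(2,1)
5. t=1/2 → R at (11,1/2); v=(-2,1)
6. t=7/2 → T at (4,4); v=(-2,-1)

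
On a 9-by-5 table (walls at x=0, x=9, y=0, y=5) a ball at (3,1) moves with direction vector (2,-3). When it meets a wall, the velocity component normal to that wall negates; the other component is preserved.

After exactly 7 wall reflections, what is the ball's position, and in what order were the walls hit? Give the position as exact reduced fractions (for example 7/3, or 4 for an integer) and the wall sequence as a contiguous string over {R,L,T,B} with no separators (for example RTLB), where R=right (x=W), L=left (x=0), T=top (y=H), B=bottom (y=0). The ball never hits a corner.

Final position: (0,3/2)
Wall sequence: BTRBTBL

1. t=1/3 → B at (11/3,0); v=(2,3)
2. t=5/3 → T at (7,5); v=(2,-3)
3. t=1 → R at (9,2); v=(-2,-3)
4. t=2/3 → B at (23/3,0); v=(-2,3)
5. t=5/3 → T at (13/3,5); v=(-2,-3)
6. t=5/3 → B at (1,0); v=(-2,3)
7. t=1/2 → L at (0,3/2); v=(2,3)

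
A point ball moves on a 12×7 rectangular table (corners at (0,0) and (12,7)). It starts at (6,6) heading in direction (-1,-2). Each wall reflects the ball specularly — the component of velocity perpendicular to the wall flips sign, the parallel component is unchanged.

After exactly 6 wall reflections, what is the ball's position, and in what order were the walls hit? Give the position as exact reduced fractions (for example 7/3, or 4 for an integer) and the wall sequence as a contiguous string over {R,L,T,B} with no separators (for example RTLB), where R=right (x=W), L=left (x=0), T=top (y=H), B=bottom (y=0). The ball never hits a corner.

1. t=3 → B at (3,0); v=(-1,2)
2. t=3 → L at (0,6); v=(1,2)
3. t=1/2 → T at (1/2,7); v=(1,-2)
4. t=7/2 → B at (4,0); v=(1,2)
5. t=7/2 → T at (15/2,7); v=(1,-2)
6. t=7/2 → B at (11,0); v=(1,2)

Final position: (11,0)
Wall sequence: BLTBTB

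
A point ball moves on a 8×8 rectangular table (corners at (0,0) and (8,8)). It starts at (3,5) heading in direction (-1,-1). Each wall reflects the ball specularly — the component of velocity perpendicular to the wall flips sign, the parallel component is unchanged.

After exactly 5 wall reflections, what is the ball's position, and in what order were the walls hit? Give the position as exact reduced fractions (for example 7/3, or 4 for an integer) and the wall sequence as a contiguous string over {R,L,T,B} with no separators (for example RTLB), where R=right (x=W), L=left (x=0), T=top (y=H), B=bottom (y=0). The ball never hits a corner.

Final position: (0,2)
Wall sequence: LBRTL

1. t=3 → L at (0,2); v=(1,-1)
2. t=2 → B at (2,0); v=(1,1)
3. t=6 → R at (8,6); v=(-1,1)
4. t=2 → T at (6,8); v=(-1,-1)
5. t=6 → L at (0,2); v=(1,-1)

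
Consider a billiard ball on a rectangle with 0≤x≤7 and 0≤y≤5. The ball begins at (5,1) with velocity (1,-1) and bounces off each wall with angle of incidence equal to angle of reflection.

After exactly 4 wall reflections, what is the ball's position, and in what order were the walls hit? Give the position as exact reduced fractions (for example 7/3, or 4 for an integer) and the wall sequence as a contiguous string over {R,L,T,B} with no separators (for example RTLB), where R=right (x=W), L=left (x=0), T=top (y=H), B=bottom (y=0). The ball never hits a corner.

Final position: (0,2)
Wall sequence: BRTL

1. t=1 → B at (6,0); v=(1,1)
2. t=1 → R at (7,1); v=(-1,1)
3. t=4 → T at (3,5); v=(-1,-1)
4. t=3 → L at (0,2); v=(1,-1)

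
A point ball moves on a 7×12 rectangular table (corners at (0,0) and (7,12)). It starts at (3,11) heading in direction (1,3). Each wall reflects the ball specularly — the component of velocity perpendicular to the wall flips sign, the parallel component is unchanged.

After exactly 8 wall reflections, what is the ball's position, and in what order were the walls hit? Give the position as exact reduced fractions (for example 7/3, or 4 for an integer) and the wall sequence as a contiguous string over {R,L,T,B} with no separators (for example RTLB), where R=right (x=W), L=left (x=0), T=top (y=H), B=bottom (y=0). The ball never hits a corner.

1. t=1/3 → T at (10/3,12); v=(1,-3)
2. t=11/3 → R at (7,1); v=(-1,-3)
3. t=1/3 → B at (20/3,0); v=(-1,3)
4. t=4 → T at (8/3,12); v=(-1,-3)
5. t=8/3 → L at (0,4); v=(1,-3)
6. t=4/3 → B at (4/3,0); v=(1,3)
7. t=4 → T at (16/3,12); v=(1,-3)
8. t=5/3 → R at (7,7); v=(-1,-3)

Final position: (7,7)
Wall sequence: TRBTLBTR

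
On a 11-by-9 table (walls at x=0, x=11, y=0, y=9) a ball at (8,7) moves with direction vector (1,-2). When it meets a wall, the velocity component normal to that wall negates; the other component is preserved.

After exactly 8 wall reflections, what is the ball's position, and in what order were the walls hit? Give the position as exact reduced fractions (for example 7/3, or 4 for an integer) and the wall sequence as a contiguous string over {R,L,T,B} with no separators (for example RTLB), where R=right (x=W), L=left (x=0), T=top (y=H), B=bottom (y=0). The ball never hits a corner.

1. t=3 → R at (11,1); v=(-1,-2)
2. t=1/2 → B at (21/2,0); v=(-1,2)
3. t=9/2 → T at (6,9); v=(-1,-2)
4. t=9/2 → B at (3/2,0); v=(-1,2)
5. t=3/2 → L at (0,3); v=(1,2)
6. t=3 → T at (3,9); v=(1,-2)
7. t=9/2 → B at (15/2,0); v=(1,2)
8. t=7/2 → R at (11,7); v=(-1,2)

Final position: (11,7)
Wall sequence: RBTBLTBR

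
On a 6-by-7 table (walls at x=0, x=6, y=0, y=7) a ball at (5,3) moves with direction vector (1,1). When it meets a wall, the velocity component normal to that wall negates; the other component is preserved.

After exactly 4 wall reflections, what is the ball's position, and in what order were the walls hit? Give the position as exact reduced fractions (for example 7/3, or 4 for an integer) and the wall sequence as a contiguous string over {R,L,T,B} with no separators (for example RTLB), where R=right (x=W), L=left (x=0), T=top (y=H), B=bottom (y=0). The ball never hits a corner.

1. t=1 → R at (6,4); v=(-1,1)
2. t=3 → T at (3,7); v=(-1,-1)
3. t=3 → L at (0,4); v=(1,-1)
4. t=4 → B at (4,0); v=(1,1)

Final position: (4,0)
Wall sequence: RTLB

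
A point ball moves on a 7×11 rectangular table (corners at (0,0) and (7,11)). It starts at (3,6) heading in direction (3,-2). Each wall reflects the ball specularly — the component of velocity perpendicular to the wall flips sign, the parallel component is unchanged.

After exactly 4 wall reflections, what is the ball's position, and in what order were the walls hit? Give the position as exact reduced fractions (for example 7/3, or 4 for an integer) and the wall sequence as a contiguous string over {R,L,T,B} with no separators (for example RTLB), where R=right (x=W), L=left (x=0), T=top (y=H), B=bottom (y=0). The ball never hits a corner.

1. t=4/3 → R at (7,10/3); v=(-3,-2)
2. t=5/3 → B at (2,0); v=(-3,2)
3. t=2/3 → L at (0,4/3); v=(3,2)
4. t=7/3 → R at (7,6); v=(-3,2)

Final position: (7,6)
Wall sequence: RBLR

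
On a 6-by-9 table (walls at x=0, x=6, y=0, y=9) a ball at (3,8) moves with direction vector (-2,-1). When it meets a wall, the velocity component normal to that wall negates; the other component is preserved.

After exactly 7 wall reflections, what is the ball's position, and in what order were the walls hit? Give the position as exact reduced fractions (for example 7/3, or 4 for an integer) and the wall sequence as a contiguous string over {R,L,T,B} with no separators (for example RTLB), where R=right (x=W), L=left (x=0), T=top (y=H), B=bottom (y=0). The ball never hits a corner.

Final position: (6,17/2)
Wall sequence: LRLBRLR

1. t=3/2 → L at (0,13/2); v=(2,-1)
2. t=3 → R at (6,7/2); v=(-2,-1)
3. t=3 → L at (0,1/2); v=(2,-1)
4. t=1/2 → B at (1,0); v=(2,1)
5. t=5/2 → R at (6,5/2); v=(-2,1)
6. t=3 → L at (0,11/2); v=(2,1)
7. t=3 → R at (6,17/2); v=(-2,1)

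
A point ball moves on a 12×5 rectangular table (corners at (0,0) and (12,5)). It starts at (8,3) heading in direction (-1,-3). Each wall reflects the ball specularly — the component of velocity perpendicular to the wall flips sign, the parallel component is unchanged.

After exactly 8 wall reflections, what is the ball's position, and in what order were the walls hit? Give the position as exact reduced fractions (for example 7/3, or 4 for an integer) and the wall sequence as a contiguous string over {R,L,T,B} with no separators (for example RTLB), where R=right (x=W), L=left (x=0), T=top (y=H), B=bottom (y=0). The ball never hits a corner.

Final position: (3,0)
Wall sequence: BTBTBLTB

1. t=1 → B at (7,0); v=(-1,3)
2. t=5/3 → T at (16/3,5); v=(-1,-3)
3. t=5/3 → B at (11/3,0); v=(-1,3)
4. t=5/3 → T at (2,5); v=(-1,-3)
5. t=5/3 → B at (1/3,0); v=(-1,3)
6. t=1/3 → L at (0,1); v=(1,3)
7. t=4/3 → T at (4/3,5); v=(1,-3)
8. t=5/3 → B at (3,0); v=(1,3)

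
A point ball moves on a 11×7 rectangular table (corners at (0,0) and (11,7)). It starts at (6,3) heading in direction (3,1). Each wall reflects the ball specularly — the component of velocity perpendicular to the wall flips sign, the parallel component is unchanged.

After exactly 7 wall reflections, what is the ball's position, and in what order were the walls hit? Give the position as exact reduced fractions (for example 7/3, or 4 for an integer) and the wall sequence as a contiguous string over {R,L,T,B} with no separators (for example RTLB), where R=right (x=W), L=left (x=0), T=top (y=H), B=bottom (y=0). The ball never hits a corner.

1. t=5/3 → R at (11,14/3); v=(-3,1)
2. t=7/3 → T at (4,7); v=(-3,-1)
3. t=4/3 → L at (0,17/3); v=(3,-1)
4. t=11/3 → R at (11,2); v=(-3,-1)
5. t=2 → B at (5,0); v=(-3,1)
6. t=5/3 → L at (0,5/3); v=(3,1)
7. t=11/3 → R at (11,16/3); v=(-3,1)

Final position: (11,16/3)
Wall sequence: RTLRBLR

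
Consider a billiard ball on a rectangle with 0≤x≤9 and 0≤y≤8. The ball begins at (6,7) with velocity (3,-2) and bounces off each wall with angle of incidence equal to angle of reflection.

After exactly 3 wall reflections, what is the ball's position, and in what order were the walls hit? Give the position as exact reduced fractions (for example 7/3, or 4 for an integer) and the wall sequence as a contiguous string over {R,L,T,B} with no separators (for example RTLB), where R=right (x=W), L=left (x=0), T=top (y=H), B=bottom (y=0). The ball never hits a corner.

Final position: (0,1)
Wall sequence: RBL

1. t=1 → R at (9,5); v=(-3,-2)
2. t=5/2 → B at (3/2,0); v=(-3,2)
3. t=1/2 → L at (0,1); v=(3,2)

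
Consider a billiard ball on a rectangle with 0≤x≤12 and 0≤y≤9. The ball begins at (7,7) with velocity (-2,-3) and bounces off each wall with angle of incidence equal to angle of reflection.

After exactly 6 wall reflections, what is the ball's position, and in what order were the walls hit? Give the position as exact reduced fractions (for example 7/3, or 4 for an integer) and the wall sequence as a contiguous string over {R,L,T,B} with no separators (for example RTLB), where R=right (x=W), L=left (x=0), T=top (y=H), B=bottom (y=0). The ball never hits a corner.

Final position: (25/3,9)
Wall sequence: BLTBRT

1. t=7/3 → B at (7/3,0); v=(-2,3)
2. t=7/6 → L at (0,7/2); v=(2,3)
3. t=11/6 → T at (11/3,9); v=(2,-3)
4. t=3 → B at (29/3,0); v=(2,3)
5. t=7/6 → R at (12,7/2); v=(-2,3)
6. t=11/6 → T at (25/3,9); v=(-2,-3)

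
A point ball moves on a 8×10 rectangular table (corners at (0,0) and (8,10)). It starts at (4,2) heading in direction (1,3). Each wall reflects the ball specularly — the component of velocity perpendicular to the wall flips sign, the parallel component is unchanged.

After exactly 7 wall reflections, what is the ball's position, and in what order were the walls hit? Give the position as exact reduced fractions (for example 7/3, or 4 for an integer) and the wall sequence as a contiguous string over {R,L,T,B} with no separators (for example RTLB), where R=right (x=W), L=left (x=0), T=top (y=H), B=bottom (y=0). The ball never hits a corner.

1. t=8/3 → T at (20/3,10); v=(1,-3)
2. t=4/3 → R at (8,6); v=(-1,-3)
3. t=2 → B at (6,0); v=(-1,3)
4. t=10/3 → T at (8/3,10); v=(-1,-3)
5. t=8/3 → L at (0,2); v=(1,-3)
6. t=2/3 → B at (2/3,0); v=(1,3)
7. t=10/3 → T at (4,10); v=(1,-3)

Final position: (4,10)
Wall sequence: TRBTLBT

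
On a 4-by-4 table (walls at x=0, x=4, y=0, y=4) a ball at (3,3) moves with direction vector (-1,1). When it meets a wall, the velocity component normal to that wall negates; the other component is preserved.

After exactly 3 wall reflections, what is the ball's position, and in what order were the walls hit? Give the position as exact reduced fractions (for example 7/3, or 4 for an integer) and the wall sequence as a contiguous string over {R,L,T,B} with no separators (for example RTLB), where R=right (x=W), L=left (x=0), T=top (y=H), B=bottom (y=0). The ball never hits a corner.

1. t=1 → T at (2,4); v=(-1,-1)
2. t=2 → L at (0,2); v=(1,-1)
3. t=2 → B at (2,0); v=(1,1)

Final position: (2,0)
Wall sequence: TLB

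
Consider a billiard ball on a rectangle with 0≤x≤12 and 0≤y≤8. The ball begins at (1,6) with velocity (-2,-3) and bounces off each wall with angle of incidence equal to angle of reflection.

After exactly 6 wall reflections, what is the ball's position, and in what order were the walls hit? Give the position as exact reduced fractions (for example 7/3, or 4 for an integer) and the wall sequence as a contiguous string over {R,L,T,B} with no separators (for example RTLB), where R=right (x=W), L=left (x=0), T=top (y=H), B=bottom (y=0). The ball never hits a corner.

Final position: (5,8)
Wall sequence: LBTRBT

1. t=1/2 → L at (0,9/2); v=(2,-3)
2. t=3/2 → B at (3,0); v=(2,3)
3. t=8/3 → T at (25/3,8); v=(2,-3)
4. t=11/6 → R at (12,5/2); v=(-2,-3)
5. t=5/6 → B at (31/3,0); v=(-2,3)
6. t=8/3 → T at (5,8); v=(-2,-3)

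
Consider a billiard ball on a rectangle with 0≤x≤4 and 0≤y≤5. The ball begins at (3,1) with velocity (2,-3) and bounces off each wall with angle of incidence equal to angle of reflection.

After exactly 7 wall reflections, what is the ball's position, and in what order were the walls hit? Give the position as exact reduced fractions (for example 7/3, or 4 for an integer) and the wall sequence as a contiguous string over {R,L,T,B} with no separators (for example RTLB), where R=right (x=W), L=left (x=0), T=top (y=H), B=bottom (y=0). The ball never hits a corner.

Final position: (7/3,5)
Wall sequence: BRTLBRT

1. t=1/3 → B at (11/3,0); v=(2,3)
2. t=1/6 → R at (4,1/2); v=(-2,3)
3. t=3/2 → T at (1,5); v=(-2,-3)
4. t=1/2 → L at (0,7/2); v=(2,-3)
5. t=7/6 → B at (7/3,0); v=(2,3)
6. t=5/6 → R at (4,5/2); v=(-2,3)
7. t=5/6 → T at (7/3,5); v=(-2,-3)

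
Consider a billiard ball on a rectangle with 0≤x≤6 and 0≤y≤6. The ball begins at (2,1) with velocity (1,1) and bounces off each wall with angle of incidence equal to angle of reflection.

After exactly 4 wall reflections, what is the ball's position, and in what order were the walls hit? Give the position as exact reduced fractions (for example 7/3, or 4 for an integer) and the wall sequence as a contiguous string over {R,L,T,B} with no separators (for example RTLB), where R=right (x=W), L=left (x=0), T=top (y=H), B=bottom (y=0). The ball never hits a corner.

Final position: (1,0)
Wall sequence: RTLB

1. t=4 → R at (6,5); v=(-1,1)
2. t=1 → T at (5,6); v=(-1,-1)
3. t=5 → L at (0,1); v=(1,-1)
4. t=1 → B at (1,0); v=(1,1)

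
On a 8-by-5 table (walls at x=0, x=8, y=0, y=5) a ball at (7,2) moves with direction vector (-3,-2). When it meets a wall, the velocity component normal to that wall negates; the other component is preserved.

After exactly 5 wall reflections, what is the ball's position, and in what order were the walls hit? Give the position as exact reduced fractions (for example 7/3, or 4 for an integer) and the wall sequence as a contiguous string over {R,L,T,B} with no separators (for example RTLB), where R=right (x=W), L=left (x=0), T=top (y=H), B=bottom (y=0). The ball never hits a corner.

1. t=1 → B at (4,0); v=(-3,2)
2. t=4/3 → L at (0,8/3); v=(3,2)
3. t=7/6 → T at (7/2,5); v=(3,-2)
4. t=3/2 → R at (8,2); v=(-3,-2)
5. t=1 → B at (5,0); v=(-3,2)

Final position: (5,0)
Wall sequence: BLTRB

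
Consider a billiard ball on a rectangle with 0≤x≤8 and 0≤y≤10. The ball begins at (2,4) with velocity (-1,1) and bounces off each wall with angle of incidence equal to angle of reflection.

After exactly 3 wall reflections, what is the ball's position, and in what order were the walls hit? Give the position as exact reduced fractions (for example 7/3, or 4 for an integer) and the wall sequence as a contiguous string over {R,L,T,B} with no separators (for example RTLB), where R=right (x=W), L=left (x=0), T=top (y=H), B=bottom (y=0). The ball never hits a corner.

Final position: (8,6)
Wall sequence: LTR

1. t=2 → L at (0,6); v=(1,1)
2. t=4 → T at (4,10); v=(1,-1)
3. t=4 → R at (8,6); v=(-1,-1)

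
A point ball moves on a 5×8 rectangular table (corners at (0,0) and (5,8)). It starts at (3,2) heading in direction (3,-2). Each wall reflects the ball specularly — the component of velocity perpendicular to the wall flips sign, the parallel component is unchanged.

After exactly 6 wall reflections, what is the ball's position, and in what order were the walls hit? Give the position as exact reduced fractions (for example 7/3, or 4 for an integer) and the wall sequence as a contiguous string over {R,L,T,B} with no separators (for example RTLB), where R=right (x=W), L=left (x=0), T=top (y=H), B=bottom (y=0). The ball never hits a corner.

1. t=2/3 → R at (5,2/3); v=(-3,-2)
2. t=1/3 → B at (4,0); v=(-3,2)
3. t=4/3 → L at (0,8/3); v=(3,2)
4. t=5/3 → R at (5,6); v=(-3,2)
5. t=1 → T at (2,8); v=(-3,-2)
6. t=2/3 → L at (0,20/3); v=(3,-2)

Final position: (0,20/3)
Wall sequence: RBLRTL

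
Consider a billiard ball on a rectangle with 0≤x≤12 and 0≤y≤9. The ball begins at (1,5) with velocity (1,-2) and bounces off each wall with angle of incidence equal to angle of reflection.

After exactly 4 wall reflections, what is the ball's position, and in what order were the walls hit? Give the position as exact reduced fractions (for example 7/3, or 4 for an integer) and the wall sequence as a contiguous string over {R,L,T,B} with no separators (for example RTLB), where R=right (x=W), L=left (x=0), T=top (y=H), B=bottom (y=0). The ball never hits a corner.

1. t=5/2 → B at (7/2,0); v=(1,2)
2. t=9/2 → T at (8,9); v=(1,-2)
3. t=4 → R at (12,1); v=(-1,-2)
4. t=1/2 → B at (23/2,0); v=(-1,2)

Final position: (23/2,0)
Wall sequence: BTRB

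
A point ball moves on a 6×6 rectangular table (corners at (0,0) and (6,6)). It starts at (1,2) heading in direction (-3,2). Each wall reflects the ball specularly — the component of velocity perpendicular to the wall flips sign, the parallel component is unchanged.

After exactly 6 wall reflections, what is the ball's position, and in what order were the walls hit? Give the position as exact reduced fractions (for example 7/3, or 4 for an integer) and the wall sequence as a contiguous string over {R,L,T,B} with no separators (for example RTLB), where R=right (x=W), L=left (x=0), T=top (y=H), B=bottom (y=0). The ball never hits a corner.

1. t=1/3 → L at (0,8/3); v=(3,2)
2. t=5/3 → T at (5,6); v=(3,-2)
3. t=1/3 → R at (6,16/3); v=(-3,-2)
4. t=2 → L at (0,4/3); v=(3,-2)
5. t=2/3 → B at (2,0); v=(3,2)
6. t=4/3 → R at (6,8/3); v=(-3,2)

Final position: (6,8/3)
Wall sequence: LTRLBR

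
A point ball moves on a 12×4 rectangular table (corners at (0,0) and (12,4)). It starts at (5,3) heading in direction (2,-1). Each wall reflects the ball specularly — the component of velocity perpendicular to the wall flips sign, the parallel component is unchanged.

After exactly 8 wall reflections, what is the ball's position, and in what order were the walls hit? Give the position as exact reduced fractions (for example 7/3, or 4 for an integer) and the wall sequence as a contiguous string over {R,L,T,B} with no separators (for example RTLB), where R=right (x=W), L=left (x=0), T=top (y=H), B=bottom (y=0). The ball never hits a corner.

Final position: (5,0)
Wall sequence: BRTLBTRB

1. t=3 → B at (11,0); v=(2,1)
2. t=1/2 → R at (12,1/2); v=(-2,1)
3. t=7/2 → T at (5,4); v=(-2,-1)
4. t=5/2 → L at (0,3/2); v=(2,-1)
5. t=3/2 → B at (3,0); v=(2,1)
6. t=4 → T at (11,4); v=(2,-1)
7. t=1/2 → R at (12,7/2); v=(-2,-1)
8. t=7/2 → B at (5,0); v=(-2,1)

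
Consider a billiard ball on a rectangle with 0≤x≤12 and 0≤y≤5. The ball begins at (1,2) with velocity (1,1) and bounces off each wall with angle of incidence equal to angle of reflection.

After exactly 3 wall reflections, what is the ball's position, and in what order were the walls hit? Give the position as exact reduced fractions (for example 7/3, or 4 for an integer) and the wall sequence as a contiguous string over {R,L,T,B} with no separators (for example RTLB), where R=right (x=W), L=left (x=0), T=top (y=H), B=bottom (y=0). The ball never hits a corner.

Final position: (12,3)
Wall sequence: TBR

1. t=3 → T at (4,5); v=(1,-1)
2. t=5 → B at (9,0); v=(1,1)
3. t=3 → R at (12,3); v=(-1,1)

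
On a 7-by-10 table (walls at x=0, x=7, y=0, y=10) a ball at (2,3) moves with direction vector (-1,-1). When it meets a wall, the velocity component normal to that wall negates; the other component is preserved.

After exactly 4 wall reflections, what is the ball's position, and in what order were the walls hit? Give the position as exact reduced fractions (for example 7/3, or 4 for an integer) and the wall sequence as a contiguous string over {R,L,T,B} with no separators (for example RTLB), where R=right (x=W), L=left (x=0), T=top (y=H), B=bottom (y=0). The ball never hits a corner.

1. t=2 → L at (0,1); v=(1,-1)
2. t=1 → B at (1,0); v=(1,1)
3. t=6 → R at (7,6); v=(-1,1)
4. t=4 → T at (3,10); v=(-1,-1)

Final position: (3,10)
Wall sequence: LBRT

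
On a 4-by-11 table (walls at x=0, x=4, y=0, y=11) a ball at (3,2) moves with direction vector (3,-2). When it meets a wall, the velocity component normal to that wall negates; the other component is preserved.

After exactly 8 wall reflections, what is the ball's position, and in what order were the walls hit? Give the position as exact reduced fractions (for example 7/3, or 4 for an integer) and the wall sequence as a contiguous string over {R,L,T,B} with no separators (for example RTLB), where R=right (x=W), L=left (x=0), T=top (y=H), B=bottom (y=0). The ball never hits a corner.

Final position: (0,10)
Wall sequence: RBLRLRTL

1. t=1/3 → R at (4,4/3); v=(-3,-2)
2. t=2/3 → B at (2,0); v=(-3,2)
3. t=2/3 → L at (0,4/3); v=(3,2)
4. t=4/3 → R at (4,4); v=(-3,2)
5. t=4/3 → L at (0,20/3); v=(3,2)
6. t=4/3 → R at (4,28/3); v=(-3,2)
7. t=5/6 → T at (3/2,11); v=(-3,-2)
8. t=1/2 → L at (0,10); v=(3,-2)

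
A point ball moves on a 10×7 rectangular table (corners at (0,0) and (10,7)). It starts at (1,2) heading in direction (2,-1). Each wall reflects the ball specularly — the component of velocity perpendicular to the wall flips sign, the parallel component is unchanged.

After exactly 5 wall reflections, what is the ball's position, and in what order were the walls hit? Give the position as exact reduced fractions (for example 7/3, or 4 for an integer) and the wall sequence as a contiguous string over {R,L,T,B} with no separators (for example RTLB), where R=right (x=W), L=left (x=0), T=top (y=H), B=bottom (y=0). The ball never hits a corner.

1. t=2 → B at (5,0); v=(2,1)
2. t=5/2 → R at (10,5/2); v=(-2,1)
3. t=9/2 → T at (1,7); v=(-2,-1)
4. t=1/2 → L at (0,13/2); v=(2,-1)
5. t=5 → R at (10,3/2); v=(-2,-1)

Final position: (10,3/2)
Wall sequence: BRTLR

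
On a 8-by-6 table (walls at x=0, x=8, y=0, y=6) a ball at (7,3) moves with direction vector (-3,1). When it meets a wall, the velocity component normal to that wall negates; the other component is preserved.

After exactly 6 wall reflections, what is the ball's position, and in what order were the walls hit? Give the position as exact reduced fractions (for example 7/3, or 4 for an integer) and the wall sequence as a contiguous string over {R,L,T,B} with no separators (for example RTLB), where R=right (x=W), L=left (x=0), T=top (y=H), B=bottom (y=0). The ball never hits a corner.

1. t=7/3 → L at (0,16/3); v=(3,1)
2. t=2/3 → T at (2,6); v=(3,-1)
3. t=2 → R at (8,4); v=(-3,-1)
4. t=8/3 → L at (0,4/3); v=(3,-1)
5. t=4/3 → B at (4,0); v=(3,1)
6. t=4/3 → R at (8,4/3); v=(-3,1)

Final position: (8,4/3)
Wall sequence: LTRLBR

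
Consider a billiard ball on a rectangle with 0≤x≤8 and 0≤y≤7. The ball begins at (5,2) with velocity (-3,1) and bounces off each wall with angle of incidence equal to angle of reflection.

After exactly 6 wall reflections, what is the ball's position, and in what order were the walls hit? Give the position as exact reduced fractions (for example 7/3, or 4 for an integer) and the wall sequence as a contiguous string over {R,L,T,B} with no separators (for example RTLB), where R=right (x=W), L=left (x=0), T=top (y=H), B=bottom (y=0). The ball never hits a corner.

Final position: (1,0)
Wall sequence: LRTLRB

1. t=5/3 → L at (0,11/3); v=(3,1)
2. t=8/3 → R at (8,19/3); v=(-3,1)
3. t=2/3 → T at (6,7); v=(-3,-1)
4. t=2 → L at (0,5); v=(3,-1)
5. t=8/3 → R at (8,7/3); v=(-3,-1)
6. t=7/3 → B at (1,0); v=(-3,1)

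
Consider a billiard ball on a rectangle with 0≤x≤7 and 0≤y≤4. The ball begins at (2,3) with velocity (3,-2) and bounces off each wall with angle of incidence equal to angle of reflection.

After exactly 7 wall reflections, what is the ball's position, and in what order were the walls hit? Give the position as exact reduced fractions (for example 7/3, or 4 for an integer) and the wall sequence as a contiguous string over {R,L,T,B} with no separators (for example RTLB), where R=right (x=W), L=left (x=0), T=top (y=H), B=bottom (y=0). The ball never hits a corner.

1. t=3/2 → B at (13/2,0); v=(3,2)
2. t=1/6 → R at (7,1/3); v=(-3,2)
3. t=11/6 → T at (3/2,4); v=(-3,-2)
4. t=1/2 → L at (0,3); v=(3,-2)
5. t=3/2 → B at (9/2,0); v=(3,2)
6. t=5/6 → R at (7,5/3); v=(-3,2)
7. t=7/6 → T at (7/2,4); v=(-3,-2)

Final position: (7/2,4)
Wall sequence: BRTLBRT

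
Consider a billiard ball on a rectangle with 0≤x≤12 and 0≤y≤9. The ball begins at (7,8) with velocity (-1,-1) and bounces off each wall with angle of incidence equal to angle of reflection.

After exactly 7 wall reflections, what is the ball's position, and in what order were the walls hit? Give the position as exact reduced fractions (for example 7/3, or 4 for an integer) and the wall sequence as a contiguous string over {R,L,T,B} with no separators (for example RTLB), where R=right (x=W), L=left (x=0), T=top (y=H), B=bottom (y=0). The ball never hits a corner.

Final position: (4,9)
Wall sequence: LBTRBLT

1. t=7 → L at (0,1); v=(1,-1)
2. t=1 → B at (1,0); v=(1,1)
3. t=9 → T at (10,9); v=(1,-1)
4. t=2 → R at (12,7); v=(-1,-1)
5. t=7 → B at (5,0); v=(-1,1)
6. t=5 → L at (0,5); v=(1,1)
7. t=4 → T at (4,9); v=(1,-1)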